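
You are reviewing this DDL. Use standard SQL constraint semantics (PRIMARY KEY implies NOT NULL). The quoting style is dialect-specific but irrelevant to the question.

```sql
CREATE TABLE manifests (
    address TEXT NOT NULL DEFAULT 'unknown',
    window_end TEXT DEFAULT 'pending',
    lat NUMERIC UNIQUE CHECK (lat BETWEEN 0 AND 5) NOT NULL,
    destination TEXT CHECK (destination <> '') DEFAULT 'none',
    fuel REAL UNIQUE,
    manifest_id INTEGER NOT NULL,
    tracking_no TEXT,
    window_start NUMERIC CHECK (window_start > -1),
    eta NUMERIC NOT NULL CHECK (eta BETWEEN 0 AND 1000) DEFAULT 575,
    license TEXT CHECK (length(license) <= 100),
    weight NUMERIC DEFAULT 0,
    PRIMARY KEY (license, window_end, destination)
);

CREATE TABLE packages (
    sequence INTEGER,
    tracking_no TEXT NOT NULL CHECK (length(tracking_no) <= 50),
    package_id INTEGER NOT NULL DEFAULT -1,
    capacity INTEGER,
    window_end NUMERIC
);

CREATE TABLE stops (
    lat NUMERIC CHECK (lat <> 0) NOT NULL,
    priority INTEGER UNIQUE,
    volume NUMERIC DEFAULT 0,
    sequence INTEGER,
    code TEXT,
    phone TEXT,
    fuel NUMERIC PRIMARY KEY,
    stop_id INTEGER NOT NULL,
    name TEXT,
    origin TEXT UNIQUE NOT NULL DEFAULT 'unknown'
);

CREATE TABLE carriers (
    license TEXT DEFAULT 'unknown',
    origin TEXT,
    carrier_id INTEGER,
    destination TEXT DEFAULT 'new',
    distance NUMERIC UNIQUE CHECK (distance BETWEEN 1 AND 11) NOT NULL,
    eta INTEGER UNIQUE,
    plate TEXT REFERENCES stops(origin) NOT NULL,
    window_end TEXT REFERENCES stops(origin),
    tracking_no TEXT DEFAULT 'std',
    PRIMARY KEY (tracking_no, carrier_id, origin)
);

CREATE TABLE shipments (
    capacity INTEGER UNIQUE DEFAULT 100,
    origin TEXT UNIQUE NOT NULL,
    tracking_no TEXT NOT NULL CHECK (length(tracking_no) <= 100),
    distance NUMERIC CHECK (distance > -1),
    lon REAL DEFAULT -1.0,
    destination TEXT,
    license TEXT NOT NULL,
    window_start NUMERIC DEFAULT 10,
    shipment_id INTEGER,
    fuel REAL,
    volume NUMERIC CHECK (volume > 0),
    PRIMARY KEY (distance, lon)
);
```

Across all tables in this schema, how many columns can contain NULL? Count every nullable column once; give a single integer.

23

manifests: 4 nullable (fuel, tracking_no, window_start, weight — PK (license, window_end, destination) and explicit NOT NULL columns excluded).
packages: 3 nullable (sequence, capacity, window_end — PK none and explicit NOT NULL columns excluded).
stops: 6 nullable (priority, volume, sequence, code, phone, name — PK (fuel) and explicit NOT NULL columns excluded).
carriers: 4 nullable (license, destination, eta, window_end — PK (tracking_no, carrier_id, origin) and explicit NOT NULL columns excluded).
shipments: 6 nullable (capacity, destination, window_start, shipment_id, fuel, volume — PK (distance, lon) and explicit NOT NULL columns excluded).
Total: 4 + 3 + 6 + 4 + 6 = 23.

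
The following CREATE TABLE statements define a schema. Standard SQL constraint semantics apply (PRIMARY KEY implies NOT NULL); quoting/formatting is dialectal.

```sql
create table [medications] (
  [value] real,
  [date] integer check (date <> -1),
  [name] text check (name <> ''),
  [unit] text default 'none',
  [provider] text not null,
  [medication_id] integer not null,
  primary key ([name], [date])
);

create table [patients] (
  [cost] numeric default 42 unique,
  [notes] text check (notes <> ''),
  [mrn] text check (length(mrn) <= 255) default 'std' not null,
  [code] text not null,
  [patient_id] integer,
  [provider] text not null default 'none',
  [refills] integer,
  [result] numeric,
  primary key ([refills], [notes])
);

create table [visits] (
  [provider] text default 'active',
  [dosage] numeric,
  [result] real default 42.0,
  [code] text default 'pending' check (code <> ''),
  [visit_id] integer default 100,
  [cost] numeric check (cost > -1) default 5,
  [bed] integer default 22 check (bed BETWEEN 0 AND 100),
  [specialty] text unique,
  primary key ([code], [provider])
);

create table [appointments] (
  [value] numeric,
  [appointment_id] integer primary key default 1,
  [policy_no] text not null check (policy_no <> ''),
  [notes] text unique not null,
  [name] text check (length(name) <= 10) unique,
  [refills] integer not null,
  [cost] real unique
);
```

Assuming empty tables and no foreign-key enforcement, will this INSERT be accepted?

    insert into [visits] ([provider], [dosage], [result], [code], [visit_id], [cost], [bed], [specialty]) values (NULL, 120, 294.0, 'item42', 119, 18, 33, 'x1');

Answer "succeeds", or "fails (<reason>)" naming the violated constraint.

provider is explicitly set to NULL, but provider is part of the PRIMARY KEY (implied NOT NULL).

fails (NOT NULL on provider)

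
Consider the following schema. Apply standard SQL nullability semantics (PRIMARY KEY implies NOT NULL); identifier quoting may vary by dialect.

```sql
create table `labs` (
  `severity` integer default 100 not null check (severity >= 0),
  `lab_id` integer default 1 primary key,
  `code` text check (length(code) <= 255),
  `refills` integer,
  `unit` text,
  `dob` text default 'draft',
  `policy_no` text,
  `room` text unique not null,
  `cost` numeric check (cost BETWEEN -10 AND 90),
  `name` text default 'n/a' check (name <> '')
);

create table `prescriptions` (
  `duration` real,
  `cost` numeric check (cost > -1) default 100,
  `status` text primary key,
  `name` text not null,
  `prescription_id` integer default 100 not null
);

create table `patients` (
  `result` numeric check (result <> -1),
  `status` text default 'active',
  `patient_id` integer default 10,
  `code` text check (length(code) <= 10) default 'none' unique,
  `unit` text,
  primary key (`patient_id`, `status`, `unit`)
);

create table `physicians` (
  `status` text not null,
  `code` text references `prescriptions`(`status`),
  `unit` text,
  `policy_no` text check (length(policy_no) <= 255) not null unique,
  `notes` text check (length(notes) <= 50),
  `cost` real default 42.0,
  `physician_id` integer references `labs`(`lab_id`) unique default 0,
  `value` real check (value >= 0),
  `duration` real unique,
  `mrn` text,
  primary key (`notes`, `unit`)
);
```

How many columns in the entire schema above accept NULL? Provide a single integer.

17

labs: 7 nullable (code, refills, unit, dob, policy_no, cost, name — PK (lab_id) and explicit NOT NULL columns excluded).
prescriptions: 2 nullable (duration, cost — PK (status) and explicit NOT NULL columns excluded).
patients: 2 nullable (result, code — PK (patient_id, status, unit) and explicit NOT NULL columns excluded).
physicians: 6 nullable (code, cost, physician_id, value, duration, mrn — PK (notes, unit) and explicit NOT NULL columns excluded).
Total: 7 + 2 + 2 + 6 = 17.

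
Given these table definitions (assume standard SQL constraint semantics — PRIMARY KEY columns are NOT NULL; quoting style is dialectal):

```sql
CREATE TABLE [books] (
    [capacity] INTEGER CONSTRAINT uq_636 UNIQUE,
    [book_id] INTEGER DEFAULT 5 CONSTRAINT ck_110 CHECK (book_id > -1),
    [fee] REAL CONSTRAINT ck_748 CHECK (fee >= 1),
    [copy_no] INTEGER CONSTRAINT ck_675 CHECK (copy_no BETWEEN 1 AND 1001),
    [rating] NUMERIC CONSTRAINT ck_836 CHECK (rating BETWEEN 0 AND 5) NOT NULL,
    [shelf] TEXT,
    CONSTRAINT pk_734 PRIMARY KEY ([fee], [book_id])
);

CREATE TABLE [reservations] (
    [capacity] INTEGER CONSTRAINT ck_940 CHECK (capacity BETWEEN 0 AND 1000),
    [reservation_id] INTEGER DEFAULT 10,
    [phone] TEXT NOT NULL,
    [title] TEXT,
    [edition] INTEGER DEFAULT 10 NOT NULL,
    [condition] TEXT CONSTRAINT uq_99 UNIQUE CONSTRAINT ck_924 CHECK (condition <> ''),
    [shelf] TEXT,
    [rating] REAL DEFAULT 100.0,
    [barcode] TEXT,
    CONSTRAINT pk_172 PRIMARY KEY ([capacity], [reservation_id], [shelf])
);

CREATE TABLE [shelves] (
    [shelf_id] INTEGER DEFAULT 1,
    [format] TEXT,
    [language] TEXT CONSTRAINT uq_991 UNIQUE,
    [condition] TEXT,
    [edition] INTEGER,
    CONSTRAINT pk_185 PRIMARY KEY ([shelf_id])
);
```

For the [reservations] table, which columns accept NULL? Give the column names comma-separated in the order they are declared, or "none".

- capacity: part of the PRIMARY KEY, which implies NOT NULL → not nullable.
- reservation_id: part of the PRIMARY KEY, which implies NOT NULL → not nullable.
- phone: declared NOT NULL → not nullable.
- title: no NOT NULL constraint applies → nullable.
- edition: declared NOT NULL → not nullable.
- condition: CHECK does not forbid NULL (a CHECK constraint passes when its expression is NULL) → nullable.
- shelf: part of the PRIMARY KEY, which implies NOT NULL → not nullable.
- rating: DEFAULT only fills an omitted column; an explicit NULL is still allowed → nullable.
- barcode: no NOT NULL constraint applies → nullable.

title, condition, rating, barcode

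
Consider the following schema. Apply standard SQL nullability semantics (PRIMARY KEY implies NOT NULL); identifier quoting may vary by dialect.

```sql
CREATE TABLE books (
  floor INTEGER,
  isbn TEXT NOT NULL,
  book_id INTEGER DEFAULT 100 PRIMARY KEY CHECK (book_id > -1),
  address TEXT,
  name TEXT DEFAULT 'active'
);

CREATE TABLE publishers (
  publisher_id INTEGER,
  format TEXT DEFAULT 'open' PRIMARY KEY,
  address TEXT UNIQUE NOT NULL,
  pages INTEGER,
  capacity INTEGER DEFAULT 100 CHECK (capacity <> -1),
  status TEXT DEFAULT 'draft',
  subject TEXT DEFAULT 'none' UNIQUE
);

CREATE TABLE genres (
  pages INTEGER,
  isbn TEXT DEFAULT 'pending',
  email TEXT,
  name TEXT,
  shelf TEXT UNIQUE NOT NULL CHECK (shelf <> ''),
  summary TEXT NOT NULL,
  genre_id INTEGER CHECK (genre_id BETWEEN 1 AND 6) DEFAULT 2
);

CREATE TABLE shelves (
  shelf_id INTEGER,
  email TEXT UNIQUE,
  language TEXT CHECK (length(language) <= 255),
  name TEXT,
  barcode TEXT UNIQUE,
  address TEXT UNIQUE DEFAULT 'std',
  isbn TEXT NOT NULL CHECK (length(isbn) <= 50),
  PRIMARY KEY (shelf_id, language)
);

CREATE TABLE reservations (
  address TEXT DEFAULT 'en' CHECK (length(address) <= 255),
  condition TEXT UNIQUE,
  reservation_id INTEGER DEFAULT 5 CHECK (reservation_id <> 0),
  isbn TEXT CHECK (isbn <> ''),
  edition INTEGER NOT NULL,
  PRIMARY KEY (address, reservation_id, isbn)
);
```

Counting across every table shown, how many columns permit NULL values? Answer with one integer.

books: 3 nullable (floor, address, name — PK (book_id) and explicit NOT NULL columns excluded).
publishers: 5 nullable (publisher_id, pages, capacity, status, subject — PK (format) and explicit NOT NULL columns excluded).
genres: 5 nullable (pages, isbn, email, name, genre_id — PK none and explicit NOT NULL columns excluded).
shelves: 4 nullable (email, name, barcode, address — PK (shelf_id, language) and explicit NOT NULL columns excluded).
reservations: 1 nullable (condition — PK (address, reservation_id, isbn) and explicit NOT NULL columns excluded).
Total: 3 + 5 + 5 + 4 + 1 = 18.

18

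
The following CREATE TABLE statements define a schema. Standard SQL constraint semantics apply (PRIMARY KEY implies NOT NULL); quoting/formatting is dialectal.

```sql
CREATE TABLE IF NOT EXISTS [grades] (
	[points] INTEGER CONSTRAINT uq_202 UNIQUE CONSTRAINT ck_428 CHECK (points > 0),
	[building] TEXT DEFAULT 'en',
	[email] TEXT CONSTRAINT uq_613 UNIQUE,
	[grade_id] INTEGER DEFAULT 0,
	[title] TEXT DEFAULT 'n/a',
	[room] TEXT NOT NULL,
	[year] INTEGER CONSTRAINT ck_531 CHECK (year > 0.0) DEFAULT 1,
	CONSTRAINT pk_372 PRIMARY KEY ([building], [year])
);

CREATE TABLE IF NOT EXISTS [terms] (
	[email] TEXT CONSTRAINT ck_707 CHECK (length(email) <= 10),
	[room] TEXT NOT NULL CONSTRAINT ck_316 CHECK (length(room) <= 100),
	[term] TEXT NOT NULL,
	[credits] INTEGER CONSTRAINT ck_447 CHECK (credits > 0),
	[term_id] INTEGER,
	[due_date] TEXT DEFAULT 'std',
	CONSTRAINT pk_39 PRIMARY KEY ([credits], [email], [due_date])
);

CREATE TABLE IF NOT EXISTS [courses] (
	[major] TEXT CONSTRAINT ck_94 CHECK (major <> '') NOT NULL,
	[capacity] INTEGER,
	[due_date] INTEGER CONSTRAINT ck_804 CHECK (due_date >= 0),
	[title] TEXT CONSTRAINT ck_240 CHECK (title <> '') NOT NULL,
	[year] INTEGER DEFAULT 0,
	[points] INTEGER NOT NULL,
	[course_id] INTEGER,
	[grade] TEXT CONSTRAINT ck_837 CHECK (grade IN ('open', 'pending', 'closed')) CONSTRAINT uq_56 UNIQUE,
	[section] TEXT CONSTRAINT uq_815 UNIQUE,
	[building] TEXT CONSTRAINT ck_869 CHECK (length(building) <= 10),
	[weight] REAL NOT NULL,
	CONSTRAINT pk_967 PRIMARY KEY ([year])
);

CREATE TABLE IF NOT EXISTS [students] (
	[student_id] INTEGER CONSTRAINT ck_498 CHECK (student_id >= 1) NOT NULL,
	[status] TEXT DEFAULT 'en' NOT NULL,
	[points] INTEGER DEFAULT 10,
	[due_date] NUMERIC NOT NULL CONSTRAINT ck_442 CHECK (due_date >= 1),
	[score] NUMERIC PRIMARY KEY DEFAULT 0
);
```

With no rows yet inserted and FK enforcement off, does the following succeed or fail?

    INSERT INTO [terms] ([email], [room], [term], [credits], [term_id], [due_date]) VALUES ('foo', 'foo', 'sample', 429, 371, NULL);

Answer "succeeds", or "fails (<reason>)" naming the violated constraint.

fails (NOT NULL on due_date)

due_date is explicitly set to NULL, but due_date is part of the PRIMARY KEY (implied NOT NULL).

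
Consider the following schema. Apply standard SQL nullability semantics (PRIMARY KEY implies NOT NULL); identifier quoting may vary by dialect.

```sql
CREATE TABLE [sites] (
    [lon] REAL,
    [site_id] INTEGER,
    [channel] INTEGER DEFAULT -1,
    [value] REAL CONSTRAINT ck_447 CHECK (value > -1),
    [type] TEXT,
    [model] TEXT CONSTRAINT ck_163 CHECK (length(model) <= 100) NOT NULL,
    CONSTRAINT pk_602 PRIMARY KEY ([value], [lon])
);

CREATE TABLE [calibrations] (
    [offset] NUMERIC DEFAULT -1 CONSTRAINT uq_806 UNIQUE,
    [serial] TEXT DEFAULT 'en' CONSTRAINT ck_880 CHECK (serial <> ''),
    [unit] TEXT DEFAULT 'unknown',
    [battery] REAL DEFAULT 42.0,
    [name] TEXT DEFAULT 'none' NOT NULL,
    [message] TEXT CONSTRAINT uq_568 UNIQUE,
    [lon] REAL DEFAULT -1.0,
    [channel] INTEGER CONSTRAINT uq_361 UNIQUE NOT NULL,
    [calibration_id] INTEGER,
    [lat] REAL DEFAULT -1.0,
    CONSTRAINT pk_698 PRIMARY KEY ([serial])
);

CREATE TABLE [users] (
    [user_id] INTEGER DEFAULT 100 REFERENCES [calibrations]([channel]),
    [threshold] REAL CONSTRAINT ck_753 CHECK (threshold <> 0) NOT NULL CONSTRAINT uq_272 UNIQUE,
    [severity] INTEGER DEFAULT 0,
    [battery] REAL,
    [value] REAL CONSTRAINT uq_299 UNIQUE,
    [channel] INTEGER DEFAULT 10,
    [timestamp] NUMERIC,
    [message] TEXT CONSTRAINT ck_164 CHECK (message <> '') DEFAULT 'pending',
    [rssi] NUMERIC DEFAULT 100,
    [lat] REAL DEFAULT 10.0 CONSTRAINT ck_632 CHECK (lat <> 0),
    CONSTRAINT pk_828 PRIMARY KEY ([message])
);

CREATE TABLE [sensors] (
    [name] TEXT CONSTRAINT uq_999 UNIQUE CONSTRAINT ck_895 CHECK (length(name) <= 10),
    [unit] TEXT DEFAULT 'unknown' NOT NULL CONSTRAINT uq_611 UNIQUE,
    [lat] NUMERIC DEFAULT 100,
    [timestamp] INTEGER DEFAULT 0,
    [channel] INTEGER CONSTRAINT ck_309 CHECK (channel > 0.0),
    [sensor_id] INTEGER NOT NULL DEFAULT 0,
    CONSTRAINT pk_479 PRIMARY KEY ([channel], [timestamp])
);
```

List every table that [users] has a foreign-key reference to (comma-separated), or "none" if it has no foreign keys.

calibrations

- user_id REFERENCES calibrations(channel).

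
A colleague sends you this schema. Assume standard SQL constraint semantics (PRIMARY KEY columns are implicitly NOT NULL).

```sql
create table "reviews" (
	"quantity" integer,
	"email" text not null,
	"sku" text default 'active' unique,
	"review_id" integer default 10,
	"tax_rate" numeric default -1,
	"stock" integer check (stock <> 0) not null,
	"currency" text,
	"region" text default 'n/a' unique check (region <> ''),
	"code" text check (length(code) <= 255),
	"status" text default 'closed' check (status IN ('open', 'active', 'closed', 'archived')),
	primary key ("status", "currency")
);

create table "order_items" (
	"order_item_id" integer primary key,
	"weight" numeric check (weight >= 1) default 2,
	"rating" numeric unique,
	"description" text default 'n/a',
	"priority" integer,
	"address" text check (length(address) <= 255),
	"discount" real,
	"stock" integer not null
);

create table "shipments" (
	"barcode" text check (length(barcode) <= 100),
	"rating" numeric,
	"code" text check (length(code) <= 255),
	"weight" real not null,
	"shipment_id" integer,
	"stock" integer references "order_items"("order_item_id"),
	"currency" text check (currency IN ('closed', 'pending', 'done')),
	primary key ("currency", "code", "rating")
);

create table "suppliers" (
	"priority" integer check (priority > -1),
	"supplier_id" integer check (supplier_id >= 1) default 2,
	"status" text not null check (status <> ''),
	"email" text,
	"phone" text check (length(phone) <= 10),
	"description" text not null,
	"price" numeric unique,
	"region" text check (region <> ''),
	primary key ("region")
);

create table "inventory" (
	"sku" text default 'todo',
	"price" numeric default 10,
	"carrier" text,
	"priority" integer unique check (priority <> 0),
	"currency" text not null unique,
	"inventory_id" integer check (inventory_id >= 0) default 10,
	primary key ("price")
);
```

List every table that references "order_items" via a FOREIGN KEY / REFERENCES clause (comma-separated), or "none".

shipments

- shipments.stock references order_items(order_item_id).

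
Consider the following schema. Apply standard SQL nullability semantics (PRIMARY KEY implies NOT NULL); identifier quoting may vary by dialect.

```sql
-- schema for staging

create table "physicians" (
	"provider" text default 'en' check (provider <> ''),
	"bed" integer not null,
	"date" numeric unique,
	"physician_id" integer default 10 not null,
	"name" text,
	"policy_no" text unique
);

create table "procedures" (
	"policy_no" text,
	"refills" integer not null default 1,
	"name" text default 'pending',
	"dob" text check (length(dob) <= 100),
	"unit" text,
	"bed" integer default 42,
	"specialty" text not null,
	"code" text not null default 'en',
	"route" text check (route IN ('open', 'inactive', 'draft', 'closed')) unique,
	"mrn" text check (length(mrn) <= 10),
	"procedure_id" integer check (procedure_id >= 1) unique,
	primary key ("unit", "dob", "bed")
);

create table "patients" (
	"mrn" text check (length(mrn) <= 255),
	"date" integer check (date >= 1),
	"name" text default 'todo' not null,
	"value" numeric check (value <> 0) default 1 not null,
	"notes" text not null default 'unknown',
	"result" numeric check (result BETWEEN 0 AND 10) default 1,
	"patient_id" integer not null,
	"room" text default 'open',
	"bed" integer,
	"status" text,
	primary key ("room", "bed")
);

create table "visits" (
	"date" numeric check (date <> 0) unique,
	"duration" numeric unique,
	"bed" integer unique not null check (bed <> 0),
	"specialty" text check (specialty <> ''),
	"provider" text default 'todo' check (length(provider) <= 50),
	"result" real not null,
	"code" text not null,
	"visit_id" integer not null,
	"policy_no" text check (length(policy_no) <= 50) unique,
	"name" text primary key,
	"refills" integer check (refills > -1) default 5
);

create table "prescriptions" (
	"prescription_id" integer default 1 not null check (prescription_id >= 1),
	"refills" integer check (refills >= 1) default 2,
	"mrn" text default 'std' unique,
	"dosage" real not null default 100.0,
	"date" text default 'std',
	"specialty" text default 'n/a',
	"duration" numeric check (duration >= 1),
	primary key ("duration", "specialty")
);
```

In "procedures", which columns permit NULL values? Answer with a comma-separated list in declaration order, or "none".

policy_no, name, route, mrn, procedure_id

- policy_no: no NOT NULL constraint applies → nullable.
- refills: declared NOT NULL → not nullable.
- name: DEFAULT only fills an omitted column; an explicit NULL is still allowed → nullable.
- dob: part of the PRIMARY KEY, which implies NOT NULL → not nullable.
- unit: part of the PRIMARY KEY, which implies NOT NULL → not nullable.
- bed: part of the PRIMARY KEY, which implies NOT NULL → not nullable.
- specialty: declared NOT NULL → not nullable.
- code: declared NOT NULL → not nullable.
- route: CHECK does not forbid NULL (a CHECK constraint passes when its expression is NULL) → nullable.
- mrn: CHECK does not forbid NULL (a CHECK constraint passes when its expression is NULL) → nullable.
- procedure_id: CHECK does not forbid NULL (a CHECK constraint passes when its expression is NULL) → nullable.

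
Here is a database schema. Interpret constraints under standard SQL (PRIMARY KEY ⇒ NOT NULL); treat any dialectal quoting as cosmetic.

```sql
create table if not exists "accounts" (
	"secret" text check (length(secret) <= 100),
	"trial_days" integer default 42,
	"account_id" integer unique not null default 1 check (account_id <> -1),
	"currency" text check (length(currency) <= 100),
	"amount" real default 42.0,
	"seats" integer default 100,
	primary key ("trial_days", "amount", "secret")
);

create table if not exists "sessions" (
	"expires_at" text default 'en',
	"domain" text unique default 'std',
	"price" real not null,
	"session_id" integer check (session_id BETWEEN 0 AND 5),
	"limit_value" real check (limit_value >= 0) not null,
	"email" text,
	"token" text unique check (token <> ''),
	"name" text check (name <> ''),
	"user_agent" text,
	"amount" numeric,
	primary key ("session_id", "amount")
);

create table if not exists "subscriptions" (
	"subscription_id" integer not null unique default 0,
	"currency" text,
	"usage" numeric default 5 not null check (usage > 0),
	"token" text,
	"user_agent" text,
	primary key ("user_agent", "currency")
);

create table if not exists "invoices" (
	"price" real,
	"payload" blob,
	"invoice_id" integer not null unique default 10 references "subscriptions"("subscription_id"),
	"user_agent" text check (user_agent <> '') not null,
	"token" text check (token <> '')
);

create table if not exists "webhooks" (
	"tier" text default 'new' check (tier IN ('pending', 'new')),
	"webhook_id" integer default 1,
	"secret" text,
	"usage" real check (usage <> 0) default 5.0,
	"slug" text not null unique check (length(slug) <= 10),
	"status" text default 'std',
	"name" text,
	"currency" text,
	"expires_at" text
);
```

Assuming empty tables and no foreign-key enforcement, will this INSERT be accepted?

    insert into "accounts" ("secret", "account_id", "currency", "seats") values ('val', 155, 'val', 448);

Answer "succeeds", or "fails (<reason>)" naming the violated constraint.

NOT NULL columns: account_id is supplied; amount defaults to 42.0; secret is supplied; trial_days defaults to 42.
CHECK constraints: 'val' satisfies (length(secret) <= 100); 155 satisfies (account_id <> -1); 'val' satisfies (length(currency) <= 100).
No constraint is violated.

succeeds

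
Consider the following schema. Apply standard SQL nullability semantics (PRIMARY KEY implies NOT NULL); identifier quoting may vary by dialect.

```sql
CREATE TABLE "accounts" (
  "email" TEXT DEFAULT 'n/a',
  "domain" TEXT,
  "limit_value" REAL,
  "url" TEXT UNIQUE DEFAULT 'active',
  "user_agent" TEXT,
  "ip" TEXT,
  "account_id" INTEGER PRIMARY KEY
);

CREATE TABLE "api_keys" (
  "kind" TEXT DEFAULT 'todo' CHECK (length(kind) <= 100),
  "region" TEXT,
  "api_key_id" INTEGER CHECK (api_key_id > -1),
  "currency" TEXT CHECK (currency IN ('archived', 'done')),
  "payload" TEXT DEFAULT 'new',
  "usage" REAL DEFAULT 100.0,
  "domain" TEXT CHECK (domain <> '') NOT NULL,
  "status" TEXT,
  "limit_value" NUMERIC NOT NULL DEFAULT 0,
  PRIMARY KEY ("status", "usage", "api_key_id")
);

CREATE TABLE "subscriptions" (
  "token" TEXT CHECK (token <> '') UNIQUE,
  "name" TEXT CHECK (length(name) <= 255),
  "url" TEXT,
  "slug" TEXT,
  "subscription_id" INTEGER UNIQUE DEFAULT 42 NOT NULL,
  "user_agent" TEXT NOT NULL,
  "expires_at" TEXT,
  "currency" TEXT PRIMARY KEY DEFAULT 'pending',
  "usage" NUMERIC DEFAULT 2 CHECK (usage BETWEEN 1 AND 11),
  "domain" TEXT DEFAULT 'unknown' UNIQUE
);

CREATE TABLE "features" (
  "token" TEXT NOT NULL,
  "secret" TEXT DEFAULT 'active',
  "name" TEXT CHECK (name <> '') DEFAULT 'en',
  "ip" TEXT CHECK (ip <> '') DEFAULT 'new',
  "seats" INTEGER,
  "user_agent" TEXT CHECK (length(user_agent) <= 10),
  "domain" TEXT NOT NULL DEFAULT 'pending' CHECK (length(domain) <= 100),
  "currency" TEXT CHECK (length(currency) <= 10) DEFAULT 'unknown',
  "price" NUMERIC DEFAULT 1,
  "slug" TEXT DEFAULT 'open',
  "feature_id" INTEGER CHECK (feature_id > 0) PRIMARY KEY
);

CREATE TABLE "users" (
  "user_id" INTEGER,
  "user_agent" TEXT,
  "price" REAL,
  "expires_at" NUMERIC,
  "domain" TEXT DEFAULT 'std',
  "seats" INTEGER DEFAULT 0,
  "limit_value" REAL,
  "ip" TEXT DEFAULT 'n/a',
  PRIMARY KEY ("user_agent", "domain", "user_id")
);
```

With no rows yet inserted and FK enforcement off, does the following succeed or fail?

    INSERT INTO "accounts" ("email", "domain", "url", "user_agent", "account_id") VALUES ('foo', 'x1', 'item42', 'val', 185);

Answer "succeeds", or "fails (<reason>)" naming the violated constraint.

succeeds

NOT NULL columns: account_id is supplied.
No constraint is violated.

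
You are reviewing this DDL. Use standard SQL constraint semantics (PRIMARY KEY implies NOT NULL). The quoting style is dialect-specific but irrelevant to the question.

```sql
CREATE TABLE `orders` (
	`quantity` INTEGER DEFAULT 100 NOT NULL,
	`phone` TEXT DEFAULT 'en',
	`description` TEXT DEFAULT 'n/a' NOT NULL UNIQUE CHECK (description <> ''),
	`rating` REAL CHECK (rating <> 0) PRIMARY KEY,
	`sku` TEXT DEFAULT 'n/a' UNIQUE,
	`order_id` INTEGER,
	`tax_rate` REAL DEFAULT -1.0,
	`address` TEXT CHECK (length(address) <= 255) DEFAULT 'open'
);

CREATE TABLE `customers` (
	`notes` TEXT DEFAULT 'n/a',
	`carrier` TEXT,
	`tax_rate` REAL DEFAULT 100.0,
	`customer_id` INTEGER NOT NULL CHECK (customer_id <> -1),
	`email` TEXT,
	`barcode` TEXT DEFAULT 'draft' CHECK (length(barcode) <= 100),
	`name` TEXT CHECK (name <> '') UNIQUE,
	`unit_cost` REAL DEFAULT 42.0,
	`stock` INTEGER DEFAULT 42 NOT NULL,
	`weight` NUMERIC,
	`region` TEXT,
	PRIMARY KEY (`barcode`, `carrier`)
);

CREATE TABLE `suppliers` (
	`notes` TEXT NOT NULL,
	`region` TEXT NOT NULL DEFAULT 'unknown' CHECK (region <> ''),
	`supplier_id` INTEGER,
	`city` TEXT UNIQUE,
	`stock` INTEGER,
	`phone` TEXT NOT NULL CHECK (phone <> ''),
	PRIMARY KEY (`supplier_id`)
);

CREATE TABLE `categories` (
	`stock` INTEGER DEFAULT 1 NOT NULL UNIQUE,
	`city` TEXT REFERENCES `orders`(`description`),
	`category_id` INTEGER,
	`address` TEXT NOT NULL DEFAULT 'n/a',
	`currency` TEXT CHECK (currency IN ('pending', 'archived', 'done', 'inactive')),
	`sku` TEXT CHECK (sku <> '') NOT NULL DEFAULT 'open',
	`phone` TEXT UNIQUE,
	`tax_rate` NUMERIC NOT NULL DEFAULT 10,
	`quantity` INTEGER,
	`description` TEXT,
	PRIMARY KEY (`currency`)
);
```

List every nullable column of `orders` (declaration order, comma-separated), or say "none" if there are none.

phone, sku, order_id, tax_rate, address

- quantity: declared NOT NULL → not nullable.
- phone: DEFAULT only fills an omitted column; an explicit NULL is still allowed → nullable.
- description: declared NOT NULL → not nullable.
- rating: part of the PRIMARY KEY, which implies NOT NULL → not nullable.
- sku: UNIQUE does not imply NOT NULL → nullable.
- order_id: no NOT NULL constraint applies → nullable.
- tax_rate: DEFAULT only fills an omitted column; an explicit NULL is still allowed → nullable.
- address: CHECK does not forbid NULL (a CHECK constraint passes when its expression is NULL) → nullable.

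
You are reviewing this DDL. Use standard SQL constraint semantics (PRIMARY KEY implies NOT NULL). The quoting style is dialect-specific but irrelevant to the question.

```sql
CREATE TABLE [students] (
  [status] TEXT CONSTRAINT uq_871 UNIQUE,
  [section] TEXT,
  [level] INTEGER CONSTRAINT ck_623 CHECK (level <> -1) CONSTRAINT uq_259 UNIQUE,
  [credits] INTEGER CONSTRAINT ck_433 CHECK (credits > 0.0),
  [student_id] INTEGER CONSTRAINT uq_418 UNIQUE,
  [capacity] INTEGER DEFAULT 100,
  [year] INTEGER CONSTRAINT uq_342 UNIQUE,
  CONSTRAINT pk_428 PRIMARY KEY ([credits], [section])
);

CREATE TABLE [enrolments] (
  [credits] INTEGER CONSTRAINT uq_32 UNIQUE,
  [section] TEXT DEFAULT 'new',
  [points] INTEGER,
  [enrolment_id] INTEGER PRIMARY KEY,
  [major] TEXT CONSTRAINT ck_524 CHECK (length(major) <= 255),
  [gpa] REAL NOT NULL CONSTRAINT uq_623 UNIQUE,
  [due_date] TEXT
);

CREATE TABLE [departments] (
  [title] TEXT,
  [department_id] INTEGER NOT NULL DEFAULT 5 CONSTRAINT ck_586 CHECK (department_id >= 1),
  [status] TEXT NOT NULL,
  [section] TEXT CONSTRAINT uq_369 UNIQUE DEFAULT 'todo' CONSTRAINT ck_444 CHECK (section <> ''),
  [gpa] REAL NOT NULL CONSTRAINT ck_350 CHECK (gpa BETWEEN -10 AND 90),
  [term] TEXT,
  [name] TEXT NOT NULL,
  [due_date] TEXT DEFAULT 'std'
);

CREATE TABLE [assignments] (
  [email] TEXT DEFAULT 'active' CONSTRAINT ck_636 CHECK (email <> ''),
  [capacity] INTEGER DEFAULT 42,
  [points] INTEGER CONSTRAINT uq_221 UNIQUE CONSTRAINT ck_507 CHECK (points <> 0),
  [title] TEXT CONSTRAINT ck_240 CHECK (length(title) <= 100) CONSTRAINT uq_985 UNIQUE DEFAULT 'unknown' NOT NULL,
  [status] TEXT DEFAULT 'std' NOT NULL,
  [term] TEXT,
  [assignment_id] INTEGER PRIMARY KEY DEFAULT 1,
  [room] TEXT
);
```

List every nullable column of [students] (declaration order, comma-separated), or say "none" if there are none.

- status: UNIQUE does not imply NOT NULL → nullable.
- section: part of the PRIMARY KEY, which implies NOT NULL → not nullable.
- level: CHECK does not forbid NULL (a CHECK constraint passes when its expression is NULL) → nullable.
- credits: part of the PRIMARY KEY, which implies NOT NULL → not nullable.
- student_id: UNIQUE does not imply NOT NULL → nullable.
- capacity: DEFAULT only fills an omitted column; an explicit NULL is still allowed → nullable.
- year: UNIQUE does not imply NOT NULL → nullable.

status, level, student_id, capacity, year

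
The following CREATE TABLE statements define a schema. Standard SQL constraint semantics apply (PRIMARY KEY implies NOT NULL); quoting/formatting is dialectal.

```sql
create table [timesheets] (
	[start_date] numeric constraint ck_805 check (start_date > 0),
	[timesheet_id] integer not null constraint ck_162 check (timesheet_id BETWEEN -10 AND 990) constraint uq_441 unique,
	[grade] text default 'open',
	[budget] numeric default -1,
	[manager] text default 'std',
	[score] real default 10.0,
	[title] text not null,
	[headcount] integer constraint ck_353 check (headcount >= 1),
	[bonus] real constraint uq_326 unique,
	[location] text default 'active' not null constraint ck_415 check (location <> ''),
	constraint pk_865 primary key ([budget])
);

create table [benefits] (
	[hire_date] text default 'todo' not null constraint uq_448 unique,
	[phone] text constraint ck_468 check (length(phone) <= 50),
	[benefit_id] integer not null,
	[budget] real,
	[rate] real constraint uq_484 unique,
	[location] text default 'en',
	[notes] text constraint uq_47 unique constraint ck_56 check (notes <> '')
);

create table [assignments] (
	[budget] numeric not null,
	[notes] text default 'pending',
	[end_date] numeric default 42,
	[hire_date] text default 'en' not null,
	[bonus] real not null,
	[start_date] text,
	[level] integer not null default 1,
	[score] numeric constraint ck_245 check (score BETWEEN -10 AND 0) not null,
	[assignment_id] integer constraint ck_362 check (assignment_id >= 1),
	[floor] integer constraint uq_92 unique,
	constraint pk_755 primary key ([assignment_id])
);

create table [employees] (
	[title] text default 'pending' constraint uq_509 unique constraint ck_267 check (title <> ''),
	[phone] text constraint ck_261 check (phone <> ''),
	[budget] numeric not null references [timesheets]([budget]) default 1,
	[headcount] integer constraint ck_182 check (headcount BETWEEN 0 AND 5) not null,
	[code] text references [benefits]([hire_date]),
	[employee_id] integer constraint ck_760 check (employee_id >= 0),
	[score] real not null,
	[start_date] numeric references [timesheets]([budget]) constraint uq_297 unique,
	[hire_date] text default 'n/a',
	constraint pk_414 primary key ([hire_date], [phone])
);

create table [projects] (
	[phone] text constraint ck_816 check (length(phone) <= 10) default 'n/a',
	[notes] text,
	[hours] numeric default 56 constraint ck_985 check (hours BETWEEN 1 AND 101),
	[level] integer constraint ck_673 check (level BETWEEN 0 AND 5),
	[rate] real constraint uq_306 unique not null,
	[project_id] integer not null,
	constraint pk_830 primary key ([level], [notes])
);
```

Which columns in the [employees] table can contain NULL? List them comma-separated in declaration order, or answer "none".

- title: CHECK does not forbid NULL (a CHECK constraint passes when its expression is NULL) → nullable.
- phone: part of the PRIMARY KEY, which implies NOT NULL → not nullable.
- budget: declared NOT NULL → not nullable.
- headcount: declared NOT NULL → not nullable.
- code: a foreign key column may be NULL unless separately constrained → nullable.
- employee_id: CHECK does not forbid NULL (a CHECK constraint passes when its expression is NULL) → nullable.
- score: declared NOT NULL → not nullable.
- start_date: a foreign key column may be NULL unless separately constrained → nullable.
- hire_date: part of the PRIMARY KEY, which implies NOT NULL → not nullable.

title, code, employee_id, start_date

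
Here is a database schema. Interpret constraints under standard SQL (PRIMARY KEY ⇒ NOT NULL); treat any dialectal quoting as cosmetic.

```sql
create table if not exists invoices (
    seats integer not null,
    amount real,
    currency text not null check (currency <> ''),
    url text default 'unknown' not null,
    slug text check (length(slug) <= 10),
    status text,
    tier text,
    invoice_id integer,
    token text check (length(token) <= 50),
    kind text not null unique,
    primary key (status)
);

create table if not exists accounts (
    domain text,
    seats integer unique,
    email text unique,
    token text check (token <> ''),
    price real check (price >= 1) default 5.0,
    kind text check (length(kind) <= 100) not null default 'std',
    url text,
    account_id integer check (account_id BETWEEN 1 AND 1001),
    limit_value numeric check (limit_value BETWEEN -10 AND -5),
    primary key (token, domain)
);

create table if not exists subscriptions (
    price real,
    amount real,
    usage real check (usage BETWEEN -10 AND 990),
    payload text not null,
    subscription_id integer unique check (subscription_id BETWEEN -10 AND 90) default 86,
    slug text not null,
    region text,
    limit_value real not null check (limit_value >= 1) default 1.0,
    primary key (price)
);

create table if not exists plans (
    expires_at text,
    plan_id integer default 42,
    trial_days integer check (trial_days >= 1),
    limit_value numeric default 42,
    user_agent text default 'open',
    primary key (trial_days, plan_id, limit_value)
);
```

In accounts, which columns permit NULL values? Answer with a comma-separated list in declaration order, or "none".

seats, email, price, url, account_id, limit_value

- domain: part of the PRIMARY KEY, which implies NOT NULL → not nullable.
- seats: UNIQUE does not imply NOT NULL → nullable.
- email: UNIQUE does not imply NOT NULL → nullable.
- token: part of the PRIMARY KEY, which implies NOT NULL → not nullable.
- price: CHECK does not forbid NULL (a CHECK constraint passes when its expression is NULL) → nullable.
- kind: declared NOT NULL → not nullable.
- url: no NOT NULL constraint applies → nullable.
- account_id: CHECK does not forbid NULL (a CHECK constraint passes when its expression is NULL) → nullable.
- limit_value: CHECK does not forbid NULL (a CHECK constraint passes when its expression is NULL) → nullable.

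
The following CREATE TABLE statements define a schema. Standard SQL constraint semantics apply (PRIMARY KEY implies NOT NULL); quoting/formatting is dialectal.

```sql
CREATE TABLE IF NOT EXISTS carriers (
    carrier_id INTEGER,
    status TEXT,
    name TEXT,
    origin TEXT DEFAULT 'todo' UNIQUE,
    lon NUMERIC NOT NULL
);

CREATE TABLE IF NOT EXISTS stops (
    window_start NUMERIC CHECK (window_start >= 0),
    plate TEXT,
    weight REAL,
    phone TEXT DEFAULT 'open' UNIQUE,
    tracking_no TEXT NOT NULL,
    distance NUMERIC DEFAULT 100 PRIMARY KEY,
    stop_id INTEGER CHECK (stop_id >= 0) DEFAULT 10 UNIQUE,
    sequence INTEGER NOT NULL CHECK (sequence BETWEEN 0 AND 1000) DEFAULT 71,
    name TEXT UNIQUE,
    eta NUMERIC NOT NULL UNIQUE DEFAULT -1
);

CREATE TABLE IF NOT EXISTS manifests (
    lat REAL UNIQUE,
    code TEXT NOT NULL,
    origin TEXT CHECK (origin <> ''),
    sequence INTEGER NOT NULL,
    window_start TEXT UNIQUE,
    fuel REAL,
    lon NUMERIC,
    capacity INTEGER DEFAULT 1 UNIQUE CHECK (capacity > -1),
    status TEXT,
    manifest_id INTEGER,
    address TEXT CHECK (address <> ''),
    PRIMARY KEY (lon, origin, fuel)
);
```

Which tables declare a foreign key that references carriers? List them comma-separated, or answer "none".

none

No REFERENCES clause anywhere in the schema names carriers.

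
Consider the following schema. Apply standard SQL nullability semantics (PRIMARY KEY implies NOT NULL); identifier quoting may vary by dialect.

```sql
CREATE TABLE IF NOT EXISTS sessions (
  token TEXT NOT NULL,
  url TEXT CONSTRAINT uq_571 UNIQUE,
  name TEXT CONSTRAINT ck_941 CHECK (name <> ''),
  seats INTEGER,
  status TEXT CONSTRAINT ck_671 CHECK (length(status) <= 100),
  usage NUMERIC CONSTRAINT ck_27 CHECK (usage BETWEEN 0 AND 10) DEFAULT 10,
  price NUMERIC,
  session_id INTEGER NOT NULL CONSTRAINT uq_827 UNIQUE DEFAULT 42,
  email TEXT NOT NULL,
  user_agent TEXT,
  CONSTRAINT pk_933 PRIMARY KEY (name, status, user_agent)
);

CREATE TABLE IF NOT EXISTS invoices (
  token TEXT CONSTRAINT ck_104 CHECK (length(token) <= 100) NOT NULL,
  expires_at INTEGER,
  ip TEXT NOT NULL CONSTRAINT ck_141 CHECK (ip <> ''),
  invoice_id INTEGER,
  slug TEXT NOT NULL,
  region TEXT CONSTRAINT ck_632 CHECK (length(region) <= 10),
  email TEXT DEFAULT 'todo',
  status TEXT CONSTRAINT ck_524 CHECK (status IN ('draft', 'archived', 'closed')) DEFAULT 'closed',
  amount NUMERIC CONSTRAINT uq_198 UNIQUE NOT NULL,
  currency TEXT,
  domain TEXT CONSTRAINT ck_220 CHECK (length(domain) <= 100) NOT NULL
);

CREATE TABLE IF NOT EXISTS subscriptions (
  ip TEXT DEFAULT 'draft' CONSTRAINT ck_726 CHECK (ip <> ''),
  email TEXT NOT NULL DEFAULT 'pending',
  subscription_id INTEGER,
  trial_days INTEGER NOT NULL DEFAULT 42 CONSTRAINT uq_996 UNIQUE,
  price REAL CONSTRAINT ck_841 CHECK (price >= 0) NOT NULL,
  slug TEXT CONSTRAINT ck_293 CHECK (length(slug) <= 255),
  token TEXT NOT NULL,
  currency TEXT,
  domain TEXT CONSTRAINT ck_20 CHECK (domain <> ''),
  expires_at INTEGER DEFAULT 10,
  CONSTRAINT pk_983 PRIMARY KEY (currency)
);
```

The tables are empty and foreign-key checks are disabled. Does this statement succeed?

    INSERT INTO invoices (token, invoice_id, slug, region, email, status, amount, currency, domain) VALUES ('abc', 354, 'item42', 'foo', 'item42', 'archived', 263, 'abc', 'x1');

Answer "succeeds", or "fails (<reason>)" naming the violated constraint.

fails (NOT NULL on ip)

ip is omitted from the column list and has no DEFAULT, so it would receive NULL.
But ip is declared NOT NULL.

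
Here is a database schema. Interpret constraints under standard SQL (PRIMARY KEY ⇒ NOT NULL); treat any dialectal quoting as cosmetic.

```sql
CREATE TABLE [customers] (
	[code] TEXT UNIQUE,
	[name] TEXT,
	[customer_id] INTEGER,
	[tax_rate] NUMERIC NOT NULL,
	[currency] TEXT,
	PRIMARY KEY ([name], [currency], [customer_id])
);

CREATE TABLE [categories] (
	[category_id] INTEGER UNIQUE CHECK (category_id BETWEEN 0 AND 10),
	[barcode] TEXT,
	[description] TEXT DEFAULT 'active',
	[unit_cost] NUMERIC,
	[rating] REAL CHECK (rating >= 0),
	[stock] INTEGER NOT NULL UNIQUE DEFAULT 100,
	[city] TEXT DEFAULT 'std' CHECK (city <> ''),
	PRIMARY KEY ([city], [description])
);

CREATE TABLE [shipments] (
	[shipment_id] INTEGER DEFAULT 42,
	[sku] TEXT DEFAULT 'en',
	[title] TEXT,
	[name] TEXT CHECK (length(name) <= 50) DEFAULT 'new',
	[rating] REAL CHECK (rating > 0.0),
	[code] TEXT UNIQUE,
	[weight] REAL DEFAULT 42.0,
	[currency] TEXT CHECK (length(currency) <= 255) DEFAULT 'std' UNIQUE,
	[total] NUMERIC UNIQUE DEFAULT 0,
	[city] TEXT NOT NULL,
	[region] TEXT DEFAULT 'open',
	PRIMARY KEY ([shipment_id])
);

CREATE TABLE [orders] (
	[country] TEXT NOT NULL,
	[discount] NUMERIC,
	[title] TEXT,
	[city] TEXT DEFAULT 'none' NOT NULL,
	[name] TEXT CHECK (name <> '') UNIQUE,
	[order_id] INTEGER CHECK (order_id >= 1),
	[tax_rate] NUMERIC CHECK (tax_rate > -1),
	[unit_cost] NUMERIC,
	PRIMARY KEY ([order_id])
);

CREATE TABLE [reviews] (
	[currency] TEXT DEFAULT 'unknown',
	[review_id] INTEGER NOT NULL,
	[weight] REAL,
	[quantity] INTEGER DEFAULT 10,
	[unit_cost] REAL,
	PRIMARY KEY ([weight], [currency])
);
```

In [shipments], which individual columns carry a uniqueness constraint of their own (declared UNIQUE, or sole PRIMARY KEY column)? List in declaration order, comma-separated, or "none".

shipment_id, code, currency, total

- shipment_id: single-column PRIMARY KEY → unique.
- sku: no UNIQUE or single-column PK constraint.
- title: no UNIQUE or single-column PK constraint.
- name: no UNIQUE or single-column PK constraint.
- rating: no UNIQUE or single-column PK constraint.
- code: declared UNIQUE → unique.
- weight: no UNIQUE or single-column PK constraint.
- currency: declared UNIQUE → unique.
- total: declared UNIQUE → unique.
- city: no UNIQUE or single-column PK constraint.
- region: no UNIQUE or single-column PK constraint.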